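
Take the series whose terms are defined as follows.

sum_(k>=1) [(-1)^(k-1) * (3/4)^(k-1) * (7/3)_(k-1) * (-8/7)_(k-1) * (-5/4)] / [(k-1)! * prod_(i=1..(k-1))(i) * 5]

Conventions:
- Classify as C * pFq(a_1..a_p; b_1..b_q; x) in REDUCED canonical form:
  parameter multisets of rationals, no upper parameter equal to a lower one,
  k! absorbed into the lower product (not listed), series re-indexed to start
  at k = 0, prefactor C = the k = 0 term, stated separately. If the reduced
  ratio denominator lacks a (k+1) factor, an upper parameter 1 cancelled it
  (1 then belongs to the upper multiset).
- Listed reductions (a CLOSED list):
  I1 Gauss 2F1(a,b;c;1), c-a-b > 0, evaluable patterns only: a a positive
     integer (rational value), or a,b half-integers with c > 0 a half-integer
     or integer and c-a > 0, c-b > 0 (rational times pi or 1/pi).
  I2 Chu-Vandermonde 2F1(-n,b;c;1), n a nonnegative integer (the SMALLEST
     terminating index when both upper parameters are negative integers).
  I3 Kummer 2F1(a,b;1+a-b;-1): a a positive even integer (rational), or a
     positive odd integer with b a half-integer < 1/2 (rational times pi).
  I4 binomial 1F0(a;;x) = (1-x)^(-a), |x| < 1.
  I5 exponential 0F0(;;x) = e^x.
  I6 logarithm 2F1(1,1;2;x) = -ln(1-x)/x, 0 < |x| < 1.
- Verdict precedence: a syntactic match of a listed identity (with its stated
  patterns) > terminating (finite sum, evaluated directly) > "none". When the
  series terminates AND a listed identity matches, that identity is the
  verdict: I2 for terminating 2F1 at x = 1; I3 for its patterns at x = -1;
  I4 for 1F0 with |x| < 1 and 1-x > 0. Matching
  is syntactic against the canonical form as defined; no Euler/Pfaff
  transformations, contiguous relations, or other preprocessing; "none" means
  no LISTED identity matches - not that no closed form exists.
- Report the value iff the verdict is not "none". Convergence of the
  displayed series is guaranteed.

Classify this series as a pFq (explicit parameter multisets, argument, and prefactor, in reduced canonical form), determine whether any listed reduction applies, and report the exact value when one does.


Reduced: x = -3/4, 2F1, upper = {-8/7, 7/3}, lower = {1}, C = -1/4. Verdict: none. No listed pattern accepts 2F1(-8/7, 7/3; 1; -3/4).

Key observation: with t_0 = -1/4, the constant factors (C = -1/4) combine into one prefactor.
Term ratio: r(k) = (-3/4) * (k-8/7) (k+7/3) / [(k+1) (k+1)] - poly over poly, x = (-3/4) from leading terms; C = -1/4 at k = 0.


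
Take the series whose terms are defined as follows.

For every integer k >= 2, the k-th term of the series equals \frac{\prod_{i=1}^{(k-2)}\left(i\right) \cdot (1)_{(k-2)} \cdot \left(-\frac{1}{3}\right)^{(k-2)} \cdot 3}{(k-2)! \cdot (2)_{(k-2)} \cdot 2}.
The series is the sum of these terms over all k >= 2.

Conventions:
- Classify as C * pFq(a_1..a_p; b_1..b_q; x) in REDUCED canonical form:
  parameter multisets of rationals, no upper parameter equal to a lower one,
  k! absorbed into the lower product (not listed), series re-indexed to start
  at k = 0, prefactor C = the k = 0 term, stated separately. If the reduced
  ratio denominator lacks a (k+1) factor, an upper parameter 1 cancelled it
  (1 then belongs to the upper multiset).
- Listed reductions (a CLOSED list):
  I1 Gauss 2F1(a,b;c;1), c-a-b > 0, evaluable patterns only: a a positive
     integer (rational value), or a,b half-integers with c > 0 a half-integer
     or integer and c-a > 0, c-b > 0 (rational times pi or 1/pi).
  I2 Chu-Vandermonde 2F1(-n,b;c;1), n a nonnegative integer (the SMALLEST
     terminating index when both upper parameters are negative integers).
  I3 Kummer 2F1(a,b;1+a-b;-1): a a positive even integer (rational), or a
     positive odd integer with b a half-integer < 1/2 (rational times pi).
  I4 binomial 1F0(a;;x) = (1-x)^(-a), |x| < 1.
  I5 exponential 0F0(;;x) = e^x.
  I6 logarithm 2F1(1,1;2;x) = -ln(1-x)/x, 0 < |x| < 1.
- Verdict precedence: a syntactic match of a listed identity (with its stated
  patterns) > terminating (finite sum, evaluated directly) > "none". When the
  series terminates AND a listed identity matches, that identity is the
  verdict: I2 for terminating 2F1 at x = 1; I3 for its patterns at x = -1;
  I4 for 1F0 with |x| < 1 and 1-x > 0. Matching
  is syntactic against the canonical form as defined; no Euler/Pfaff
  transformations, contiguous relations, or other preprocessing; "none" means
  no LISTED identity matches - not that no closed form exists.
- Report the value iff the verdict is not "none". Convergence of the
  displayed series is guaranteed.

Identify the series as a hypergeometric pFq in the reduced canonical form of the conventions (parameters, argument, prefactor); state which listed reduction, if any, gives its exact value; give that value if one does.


At argument -\frac{1}{3}: a 2F1 with upper {1, 1}, lower {2}, scaled by C = \frac{3}{2}. Verdict (x = -\frac{1}{3}): logarithm (I6) applies (the logarithm: parameters (1,1;2), x = -\frac{1}{3}). Exact value: \frac{9}{2} \cdot \ln\left(\frac{4}{3}\right).

Key step: x = -\frac{1}{3} and the running product (C = 3/2, x = -1/3) telescopes to a rising factorial.
Ratio: r(k) = -\frac{1}{3} * (k+1) (k+1) / [(k+2) (k+1)] - rational in k, leading ratio -\frac{1}{3}; with t_0 = \frac{3}{2}, classification follows.


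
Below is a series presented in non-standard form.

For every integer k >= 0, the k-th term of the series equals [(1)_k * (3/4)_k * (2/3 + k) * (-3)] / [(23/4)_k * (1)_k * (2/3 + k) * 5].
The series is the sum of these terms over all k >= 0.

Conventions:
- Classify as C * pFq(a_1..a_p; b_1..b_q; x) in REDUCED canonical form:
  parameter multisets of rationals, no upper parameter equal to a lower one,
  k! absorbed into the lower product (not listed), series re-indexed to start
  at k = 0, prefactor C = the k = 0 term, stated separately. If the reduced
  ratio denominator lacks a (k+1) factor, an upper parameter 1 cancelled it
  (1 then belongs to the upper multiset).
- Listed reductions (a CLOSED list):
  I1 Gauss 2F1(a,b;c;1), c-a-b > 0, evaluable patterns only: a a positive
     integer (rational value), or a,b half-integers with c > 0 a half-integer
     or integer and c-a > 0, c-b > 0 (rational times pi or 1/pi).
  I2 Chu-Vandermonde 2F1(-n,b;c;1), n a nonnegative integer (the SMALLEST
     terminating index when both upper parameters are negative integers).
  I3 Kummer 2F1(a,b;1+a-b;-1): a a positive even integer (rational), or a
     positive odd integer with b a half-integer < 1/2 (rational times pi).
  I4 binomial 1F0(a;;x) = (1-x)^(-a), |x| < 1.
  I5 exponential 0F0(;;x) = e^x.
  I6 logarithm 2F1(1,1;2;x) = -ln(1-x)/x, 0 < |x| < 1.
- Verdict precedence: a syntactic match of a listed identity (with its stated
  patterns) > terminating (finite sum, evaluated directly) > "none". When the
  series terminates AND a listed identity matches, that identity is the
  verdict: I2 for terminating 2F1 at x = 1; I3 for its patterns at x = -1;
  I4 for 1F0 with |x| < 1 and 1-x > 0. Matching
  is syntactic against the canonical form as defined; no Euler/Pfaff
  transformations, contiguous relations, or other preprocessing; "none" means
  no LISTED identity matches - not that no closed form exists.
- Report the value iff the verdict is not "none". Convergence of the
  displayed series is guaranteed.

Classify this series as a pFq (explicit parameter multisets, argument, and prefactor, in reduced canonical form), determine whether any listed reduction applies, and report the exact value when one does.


Key step: from the first term -3/5: the constant factors (C = -3/5, x = 1) combine into one prefactor.
Consecutive-term ratio: r(k) = 1 * (k+3/4) (k+1) / [(k+23/4) (k+1)] - rational in k. x = 1; t_0 = -3/5; negate the roots.

The series (x = 1) is 2F1: upper {3/4, 1}, lower {23/4}, prefactor -3/5. Verdict: Gauss's theorem (I1) fires (x = 1: the Gamma ratio telescopes since c-a-b = 4 > 0 and a = 1 in Z>0). Value: -57/80.


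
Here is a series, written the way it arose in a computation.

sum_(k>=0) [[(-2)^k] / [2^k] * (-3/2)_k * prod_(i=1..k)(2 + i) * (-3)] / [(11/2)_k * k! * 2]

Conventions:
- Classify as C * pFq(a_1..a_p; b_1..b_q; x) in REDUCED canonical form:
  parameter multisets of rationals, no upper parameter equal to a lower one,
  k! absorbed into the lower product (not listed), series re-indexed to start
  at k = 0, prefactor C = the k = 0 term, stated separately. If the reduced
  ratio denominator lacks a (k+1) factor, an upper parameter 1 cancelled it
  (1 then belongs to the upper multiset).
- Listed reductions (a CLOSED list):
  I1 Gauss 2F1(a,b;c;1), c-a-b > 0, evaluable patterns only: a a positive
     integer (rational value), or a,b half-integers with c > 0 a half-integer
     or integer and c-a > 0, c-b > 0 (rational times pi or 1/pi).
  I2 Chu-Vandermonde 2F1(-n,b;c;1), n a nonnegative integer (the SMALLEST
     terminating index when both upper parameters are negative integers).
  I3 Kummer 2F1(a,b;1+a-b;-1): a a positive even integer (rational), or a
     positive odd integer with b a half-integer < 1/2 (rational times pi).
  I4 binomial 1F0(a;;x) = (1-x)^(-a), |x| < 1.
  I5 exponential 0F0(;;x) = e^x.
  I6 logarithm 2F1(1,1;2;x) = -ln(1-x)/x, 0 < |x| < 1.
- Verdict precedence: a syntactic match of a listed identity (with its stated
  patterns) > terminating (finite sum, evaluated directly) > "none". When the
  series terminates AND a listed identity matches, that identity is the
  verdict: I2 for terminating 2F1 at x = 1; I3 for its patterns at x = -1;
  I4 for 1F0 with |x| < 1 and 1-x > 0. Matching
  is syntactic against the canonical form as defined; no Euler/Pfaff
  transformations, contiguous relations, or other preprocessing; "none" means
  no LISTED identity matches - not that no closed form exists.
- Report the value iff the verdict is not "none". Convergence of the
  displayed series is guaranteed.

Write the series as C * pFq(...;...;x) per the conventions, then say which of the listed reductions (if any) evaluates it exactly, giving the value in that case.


This is -3/2 * 2F1(-3/2, 3; 11/2; -1) in reduced canonical form. Verdict: Kummer (I3) fires (x = -1; c = 11/2 equals 1+a-b for upper {-3/2, 3}: listed pattern). Hence: (-945/1024) * pi.

First insight: with t_0 = -3/2, the two k-th powers (C = -3/2) combine into one argument.
Step ratio: r(k) = (-1) * (k-3/2) (k+3) / [(k+11/2) (k+1)] - rational in k, leading ratio (-1); with t_0 = -3/2, classification follows.


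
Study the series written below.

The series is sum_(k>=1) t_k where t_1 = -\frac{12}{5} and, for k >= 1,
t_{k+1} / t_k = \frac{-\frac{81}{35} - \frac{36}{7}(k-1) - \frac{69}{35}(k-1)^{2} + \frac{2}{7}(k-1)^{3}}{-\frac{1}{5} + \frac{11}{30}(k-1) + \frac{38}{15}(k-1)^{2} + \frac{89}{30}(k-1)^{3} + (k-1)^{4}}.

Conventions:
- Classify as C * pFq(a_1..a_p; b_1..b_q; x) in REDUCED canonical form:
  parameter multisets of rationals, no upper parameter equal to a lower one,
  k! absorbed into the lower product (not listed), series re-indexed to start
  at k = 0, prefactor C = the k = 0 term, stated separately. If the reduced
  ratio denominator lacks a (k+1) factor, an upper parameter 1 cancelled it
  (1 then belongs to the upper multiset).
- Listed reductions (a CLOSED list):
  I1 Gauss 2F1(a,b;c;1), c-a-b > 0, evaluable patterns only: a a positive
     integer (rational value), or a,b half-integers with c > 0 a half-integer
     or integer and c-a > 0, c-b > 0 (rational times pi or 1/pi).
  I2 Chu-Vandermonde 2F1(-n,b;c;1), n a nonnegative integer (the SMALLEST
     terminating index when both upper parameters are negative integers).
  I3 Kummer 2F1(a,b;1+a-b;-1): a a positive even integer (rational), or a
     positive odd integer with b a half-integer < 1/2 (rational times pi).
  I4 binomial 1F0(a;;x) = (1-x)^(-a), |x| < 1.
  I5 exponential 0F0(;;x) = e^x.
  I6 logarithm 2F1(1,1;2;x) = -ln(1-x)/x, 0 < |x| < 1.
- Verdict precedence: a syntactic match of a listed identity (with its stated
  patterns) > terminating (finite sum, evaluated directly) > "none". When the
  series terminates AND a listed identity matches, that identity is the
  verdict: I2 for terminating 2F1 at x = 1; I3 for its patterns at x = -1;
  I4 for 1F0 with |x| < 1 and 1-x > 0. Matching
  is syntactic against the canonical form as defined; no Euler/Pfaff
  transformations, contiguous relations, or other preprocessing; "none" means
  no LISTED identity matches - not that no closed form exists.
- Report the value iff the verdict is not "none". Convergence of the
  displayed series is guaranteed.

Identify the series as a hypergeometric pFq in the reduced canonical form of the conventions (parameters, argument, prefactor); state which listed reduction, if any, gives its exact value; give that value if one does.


Classification (C = -\frac{12}{5}): 2F2 with upper {-9, \frac{3}{5}}, lower {-\frac{1}{5}, \frac{2}{3}}, argument x = \frac{2}{7}. Verdict: terminating. (-9)_k vanishes past k = 9, leaving a 10-term sum, computed directly. Exact value: -\frac{630174827358501504}{160807347327451825}.

Structural cue: t_0 being -\frac{12}{5}, the ratio is unreduced: k + 3/2 divides both sides (C = -12/5).
Step ratio: r(k) = \frac{2}{7} * (k-9) (k+\frac{3}{5}) / [(k-\frac{1}{5}) (k+\frac{2}{3}) (k+1)] - rational in k. x = \frac{2}{7}; t_0 = -\frac{12}{5}; negate the roots.


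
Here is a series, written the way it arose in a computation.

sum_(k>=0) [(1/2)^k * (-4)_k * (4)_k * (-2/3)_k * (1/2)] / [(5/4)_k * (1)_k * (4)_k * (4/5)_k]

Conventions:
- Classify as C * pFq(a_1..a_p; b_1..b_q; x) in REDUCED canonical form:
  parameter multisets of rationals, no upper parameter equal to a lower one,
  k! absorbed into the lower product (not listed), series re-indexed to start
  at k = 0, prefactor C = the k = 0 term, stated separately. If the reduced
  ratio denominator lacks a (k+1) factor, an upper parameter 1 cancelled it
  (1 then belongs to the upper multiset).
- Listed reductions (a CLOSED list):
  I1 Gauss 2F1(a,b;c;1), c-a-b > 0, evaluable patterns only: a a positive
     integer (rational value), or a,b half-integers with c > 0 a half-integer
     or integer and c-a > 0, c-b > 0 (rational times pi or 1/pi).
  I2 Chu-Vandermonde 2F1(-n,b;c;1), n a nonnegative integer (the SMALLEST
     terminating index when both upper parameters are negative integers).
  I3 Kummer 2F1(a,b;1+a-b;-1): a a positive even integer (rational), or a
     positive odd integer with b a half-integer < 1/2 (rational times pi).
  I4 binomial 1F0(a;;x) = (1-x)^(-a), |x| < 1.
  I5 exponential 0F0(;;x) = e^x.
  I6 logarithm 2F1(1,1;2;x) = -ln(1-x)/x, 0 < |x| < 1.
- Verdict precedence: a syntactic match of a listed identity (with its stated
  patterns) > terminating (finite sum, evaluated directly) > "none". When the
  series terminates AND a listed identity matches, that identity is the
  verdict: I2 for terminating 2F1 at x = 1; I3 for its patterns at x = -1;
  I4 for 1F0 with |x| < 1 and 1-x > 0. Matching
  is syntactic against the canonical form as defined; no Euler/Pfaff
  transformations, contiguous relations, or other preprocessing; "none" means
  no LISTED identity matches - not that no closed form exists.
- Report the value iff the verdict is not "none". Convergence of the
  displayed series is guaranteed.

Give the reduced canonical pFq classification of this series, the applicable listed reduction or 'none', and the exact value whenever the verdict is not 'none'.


Key observation: t_0 being 1/2, (1)_k (prefactor 1/2) is k! itself.
Ratio: r(k) = (1/2) * (k-4) (k-2/3) / [(k+4/5) (k+5/4) (k+1)] ; factor over Q: parameters, x = (1/2), and C = 1/2.

Reduced: x = 1/2, 2F2, upper = {-4, -2/3}, lower = {4/5, 5/4}, C = 1/2. Verdict: terminating at k = 4: the factor (-4)_k kills every later term; summing the 5 survivors is exact. Its exact value is 434866417/385694946.


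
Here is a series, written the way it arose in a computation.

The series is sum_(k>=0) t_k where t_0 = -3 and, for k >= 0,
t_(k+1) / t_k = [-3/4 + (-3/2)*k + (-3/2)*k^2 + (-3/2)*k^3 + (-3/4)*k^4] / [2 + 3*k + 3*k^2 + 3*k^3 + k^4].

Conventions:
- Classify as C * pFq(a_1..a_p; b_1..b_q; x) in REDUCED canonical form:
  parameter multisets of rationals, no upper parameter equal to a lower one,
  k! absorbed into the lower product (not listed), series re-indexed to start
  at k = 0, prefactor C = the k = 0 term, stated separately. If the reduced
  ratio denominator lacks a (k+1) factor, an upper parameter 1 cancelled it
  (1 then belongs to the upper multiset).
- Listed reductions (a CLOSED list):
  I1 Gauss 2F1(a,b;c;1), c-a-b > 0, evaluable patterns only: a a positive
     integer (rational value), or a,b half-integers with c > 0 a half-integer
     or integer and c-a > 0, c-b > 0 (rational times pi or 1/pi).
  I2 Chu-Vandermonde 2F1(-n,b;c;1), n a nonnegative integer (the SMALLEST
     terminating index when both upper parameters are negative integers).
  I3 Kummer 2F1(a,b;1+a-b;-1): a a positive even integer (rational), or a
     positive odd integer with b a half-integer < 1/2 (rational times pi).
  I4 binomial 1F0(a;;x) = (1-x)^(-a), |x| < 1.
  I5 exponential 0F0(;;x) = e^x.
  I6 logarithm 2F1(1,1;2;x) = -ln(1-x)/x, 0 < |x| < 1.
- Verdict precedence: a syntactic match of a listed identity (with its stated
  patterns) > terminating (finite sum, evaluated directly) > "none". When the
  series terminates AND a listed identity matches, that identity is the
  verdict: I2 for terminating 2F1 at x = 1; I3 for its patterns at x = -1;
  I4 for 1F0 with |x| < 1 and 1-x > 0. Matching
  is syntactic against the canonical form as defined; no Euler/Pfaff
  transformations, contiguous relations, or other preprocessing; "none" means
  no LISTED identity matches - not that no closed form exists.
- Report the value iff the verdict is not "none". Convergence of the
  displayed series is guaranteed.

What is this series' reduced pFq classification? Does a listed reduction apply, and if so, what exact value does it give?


Key observation: x = (-3/4) and the ratio is unreduced: k^2 + 1 divides both sides (prefactor -3).
Adjacent-term ratio: r(k) = (-3/4) * (k+1) (k+1) / [(k+2) (k+1)] - rational; roots negated = parameters, x = (-3/4), C = -3.

Reduced: x = -3/4, 2F1, upper = {1, 1}, lower = {2}, C = -3. Verdict: the I6 logarithm reduction matches (the logarithm: parameters (1,1;2), x = -3/4). Value: (-4) * ln(7/4).


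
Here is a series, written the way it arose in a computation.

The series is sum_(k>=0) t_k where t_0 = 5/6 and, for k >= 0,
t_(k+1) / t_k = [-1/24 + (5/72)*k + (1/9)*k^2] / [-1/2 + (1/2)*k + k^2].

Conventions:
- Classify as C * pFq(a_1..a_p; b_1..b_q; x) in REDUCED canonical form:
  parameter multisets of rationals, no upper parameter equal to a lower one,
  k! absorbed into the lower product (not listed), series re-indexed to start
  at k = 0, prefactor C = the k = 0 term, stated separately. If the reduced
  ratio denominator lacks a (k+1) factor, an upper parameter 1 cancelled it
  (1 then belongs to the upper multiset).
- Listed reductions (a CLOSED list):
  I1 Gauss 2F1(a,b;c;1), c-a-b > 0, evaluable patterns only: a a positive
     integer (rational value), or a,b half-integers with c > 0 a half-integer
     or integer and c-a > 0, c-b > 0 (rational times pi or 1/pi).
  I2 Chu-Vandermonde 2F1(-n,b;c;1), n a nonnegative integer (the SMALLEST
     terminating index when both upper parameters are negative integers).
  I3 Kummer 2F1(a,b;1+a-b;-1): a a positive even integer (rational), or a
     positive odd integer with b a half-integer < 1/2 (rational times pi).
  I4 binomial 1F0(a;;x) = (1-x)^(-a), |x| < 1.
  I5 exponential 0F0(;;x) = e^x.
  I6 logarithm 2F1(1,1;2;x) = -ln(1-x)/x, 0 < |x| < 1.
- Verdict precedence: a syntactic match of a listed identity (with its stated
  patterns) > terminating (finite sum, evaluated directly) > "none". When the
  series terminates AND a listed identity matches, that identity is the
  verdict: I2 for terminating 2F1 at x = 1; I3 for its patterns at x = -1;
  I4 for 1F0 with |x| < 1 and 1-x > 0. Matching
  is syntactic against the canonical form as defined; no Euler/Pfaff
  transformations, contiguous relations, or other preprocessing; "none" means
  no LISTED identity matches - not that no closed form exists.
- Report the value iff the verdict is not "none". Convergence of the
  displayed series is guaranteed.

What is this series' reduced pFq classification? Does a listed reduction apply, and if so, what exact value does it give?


Reduced: x = 1/9, 2F1, upper = {-3/8, 1}, lower = {-1/2}, C = 5/6. Verdict: none (x = 1/9): each listed identity misses the multisets {-3/8, 1} ; {-1/2}.

Structural cue: with t_0 = 5/6, roots of the ratio polynomials (C = 5/6) are the negated parameters.
Term ratio: r(k) = (1/9) * (k-3/8) (k+1) / [(k-1/2) (k+1)] - poly over poly, x = (1/9) from leading terms; C = 5/6 at k = 0.


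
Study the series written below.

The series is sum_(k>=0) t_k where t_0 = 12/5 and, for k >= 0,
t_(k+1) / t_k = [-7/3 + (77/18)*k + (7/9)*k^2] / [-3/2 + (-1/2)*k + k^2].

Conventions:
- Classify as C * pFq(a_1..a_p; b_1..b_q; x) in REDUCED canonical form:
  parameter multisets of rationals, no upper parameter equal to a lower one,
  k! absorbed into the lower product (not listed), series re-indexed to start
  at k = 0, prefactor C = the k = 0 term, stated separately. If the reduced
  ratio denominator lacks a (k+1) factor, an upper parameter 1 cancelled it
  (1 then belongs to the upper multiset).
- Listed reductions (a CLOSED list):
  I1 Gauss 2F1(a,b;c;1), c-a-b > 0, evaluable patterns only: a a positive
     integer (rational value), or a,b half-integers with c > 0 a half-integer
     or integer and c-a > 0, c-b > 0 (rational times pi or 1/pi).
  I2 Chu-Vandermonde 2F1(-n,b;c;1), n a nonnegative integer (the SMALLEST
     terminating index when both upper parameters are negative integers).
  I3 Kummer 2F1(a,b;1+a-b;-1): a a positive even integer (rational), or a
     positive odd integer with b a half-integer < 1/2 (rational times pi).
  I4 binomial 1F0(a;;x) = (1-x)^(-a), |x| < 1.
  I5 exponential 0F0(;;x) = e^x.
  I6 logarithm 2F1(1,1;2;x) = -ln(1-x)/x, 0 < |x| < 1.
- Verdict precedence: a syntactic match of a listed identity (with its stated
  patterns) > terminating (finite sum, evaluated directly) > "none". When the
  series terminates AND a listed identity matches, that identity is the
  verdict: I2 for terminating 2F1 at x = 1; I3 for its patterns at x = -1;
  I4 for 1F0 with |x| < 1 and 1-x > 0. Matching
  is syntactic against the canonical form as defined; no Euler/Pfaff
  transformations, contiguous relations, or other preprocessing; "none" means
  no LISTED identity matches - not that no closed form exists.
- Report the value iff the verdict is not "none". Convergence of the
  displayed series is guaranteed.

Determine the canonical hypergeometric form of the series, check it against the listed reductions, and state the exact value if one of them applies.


The tell: from the first term 12/5: factor the ratio over Q (C = 12/5, x = 7/9): negated roots = parameters.
Adjacent-term ratio: r(k) = (7/9) * (k-1/2) (k+6) / [(k-3/2) (k+1)] - rational in k, leading ratio (7/9); with t_0 = 12/5, classification follows.

At argument 7/9: a 2F1 with upper {-1/2, 6}, lower {-3/2}, scaled by C = 12/5. Verdict: none (x = 7/9): each listed identity misses the multisets {-1/2, 6} ; {-3/2}.


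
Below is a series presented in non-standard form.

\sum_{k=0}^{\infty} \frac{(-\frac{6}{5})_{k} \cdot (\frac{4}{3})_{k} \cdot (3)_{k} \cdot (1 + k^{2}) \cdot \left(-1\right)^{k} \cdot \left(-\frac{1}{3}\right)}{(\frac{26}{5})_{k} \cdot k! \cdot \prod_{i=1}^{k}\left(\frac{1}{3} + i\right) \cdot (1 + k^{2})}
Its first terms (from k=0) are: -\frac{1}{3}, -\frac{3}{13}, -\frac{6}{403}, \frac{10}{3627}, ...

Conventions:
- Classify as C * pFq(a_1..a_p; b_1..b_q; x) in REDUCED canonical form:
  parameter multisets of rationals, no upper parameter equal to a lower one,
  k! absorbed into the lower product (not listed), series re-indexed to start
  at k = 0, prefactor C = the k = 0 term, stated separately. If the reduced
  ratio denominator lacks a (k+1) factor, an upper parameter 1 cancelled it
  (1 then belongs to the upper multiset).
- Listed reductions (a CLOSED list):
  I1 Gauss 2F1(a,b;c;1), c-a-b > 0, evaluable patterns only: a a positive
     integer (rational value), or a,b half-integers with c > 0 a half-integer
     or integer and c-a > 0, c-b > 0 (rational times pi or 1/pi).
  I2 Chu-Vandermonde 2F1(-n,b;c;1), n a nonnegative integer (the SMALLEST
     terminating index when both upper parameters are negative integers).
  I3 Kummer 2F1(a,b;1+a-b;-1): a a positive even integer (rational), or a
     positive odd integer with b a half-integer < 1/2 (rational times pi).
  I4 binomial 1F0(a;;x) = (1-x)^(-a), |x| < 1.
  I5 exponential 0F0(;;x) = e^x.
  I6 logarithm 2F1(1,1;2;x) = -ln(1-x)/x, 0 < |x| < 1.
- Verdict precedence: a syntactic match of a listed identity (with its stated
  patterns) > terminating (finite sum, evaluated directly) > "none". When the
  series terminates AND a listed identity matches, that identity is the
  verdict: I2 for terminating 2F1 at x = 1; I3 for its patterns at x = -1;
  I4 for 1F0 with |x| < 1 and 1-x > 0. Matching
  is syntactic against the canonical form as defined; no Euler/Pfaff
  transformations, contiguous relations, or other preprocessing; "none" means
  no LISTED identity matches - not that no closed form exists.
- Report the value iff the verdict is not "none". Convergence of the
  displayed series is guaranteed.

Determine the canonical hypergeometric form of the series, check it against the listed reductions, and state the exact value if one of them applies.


The series (x = -1) is 2F1: upper {-\frac{6}{5}, 3}, lower {\frac{26}{5}}, prefactor -\frac{1}{3}. Verdict: none (x = -1): each listed identity misses the multisets {-\frac{6}{5}, 3} ; {\frac{26}{5}}.

Key observation: t_0 being -\frac{1}{3}, the parameter 4/3 appears in both the upper and lower lists and cancels (alongside the other common factor).
Step ratio: r(k) = -1 * (k-\frac{6}{5}) (k+3) / [(k+\frac{26}{5}) (k+1)] ; factor over Q: parameters, x = -1, and C = -\frac{1}{3}.


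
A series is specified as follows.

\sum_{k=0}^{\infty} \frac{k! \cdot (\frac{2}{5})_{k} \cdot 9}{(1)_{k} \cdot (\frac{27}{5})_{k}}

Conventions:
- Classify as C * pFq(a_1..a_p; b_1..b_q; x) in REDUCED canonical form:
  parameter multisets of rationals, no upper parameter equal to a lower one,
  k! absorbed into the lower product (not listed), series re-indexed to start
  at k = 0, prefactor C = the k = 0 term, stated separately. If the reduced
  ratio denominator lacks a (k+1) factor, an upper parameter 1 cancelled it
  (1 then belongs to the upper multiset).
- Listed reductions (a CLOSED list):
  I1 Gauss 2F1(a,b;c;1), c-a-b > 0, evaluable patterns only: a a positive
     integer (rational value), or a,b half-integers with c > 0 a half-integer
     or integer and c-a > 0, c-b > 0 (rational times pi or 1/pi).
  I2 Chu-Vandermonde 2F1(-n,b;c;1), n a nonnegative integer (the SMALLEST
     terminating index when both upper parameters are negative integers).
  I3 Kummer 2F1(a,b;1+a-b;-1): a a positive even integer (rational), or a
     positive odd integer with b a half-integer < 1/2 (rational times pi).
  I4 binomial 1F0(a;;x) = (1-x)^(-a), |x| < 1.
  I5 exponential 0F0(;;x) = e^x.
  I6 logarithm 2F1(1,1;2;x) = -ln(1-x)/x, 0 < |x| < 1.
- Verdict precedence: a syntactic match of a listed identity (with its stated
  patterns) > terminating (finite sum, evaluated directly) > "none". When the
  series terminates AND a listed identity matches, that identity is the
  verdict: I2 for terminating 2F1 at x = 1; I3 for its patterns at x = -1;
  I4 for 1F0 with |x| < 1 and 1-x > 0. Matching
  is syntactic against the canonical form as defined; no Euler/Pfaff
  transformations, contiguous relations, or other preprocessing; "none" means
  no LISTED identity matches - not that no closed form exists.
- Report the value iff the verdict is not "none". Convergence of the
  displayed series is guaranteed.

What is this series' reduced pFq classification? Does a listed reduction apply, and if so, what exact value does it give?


With C = 9: the canonical form is 2F1(\frac{2}{5}, 1; \frac{27}{5}; 1). Verdict: the Gauss summation I1 matches (x = 1: the Gamma ratio telescopes since c-a-b = 4 > 0 and a = 1 in Z>0). Exact value: \frac{99}{10}.

Structural cue: t_0 being 9, the factorial ratio (C = 9, x = 1) (k+a-1)!/(a-1)! is a rising factorial (a)_k.
Step ratio: r(k) = 1 * (k+\frac{2}{5}) (k+1) / [(k+\frac{27}{5}) (k+1)] - rational in k. x = 1; t_0 = 9; negate the roots.


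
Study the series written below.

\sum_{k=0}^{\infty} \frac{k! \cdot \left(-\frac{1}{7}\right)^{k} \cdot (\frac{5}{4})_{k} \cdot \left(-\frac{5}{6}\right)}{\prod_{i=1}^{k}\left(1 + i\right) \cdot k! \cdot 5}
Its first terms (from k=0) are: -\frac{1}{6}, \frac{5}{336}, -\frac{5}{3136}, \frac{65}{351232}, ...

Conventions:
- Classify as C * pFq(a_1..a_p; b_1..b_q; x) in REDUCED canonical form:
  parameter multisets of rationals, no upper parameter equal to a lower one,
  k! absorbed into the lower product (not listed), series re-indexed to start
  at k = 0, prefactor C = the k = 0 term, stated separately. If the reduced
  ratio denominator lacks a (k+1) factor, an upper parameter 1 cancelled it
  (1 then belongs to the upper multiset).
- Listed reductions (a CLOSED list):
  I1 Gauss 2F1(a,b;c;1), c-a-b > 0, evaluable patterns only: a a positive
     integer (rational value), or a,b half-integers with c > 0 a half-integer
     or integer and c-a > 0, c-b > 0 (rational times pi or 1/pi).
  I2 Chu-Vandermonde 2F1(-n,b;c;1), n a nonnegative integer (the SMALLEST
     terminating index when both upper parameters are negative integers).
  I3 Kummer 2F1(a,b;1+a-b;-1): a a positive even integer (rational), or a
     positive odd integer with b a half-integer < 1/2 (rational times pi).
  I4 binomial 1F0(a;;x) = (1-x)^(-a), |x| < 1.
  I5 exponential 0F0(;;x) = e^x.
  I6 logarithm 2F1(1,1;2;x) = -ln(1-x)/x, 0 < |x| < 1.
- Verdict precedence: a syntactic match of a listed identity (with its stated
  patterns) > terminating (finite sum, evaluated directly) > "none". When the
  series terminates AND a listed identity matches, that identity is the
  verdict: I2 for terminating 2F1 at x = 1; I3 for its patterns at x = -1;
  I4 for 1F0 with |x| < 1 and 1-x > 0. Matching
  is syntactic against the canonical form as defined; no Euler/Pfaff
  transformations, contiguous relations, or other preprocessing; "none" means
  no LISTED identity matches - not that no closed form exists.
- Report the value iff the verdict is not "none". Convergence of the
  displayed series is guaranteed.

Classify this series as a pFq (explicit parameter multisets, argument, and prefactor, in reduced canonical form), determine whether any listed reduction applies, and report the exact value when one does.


Prefactor -\frac{1}{6}, argument -\frac{1}{7}: 2F1 with upper {1, \frac{5}{4}} over lower {2}. Verdict: none - at argument -\frac{1}{7} the multisets {1, \frac{5}{4}} ; {2} match no listed identity.

Key step: t_0 being -\frac{1}{6}, the factorial ratio (C = -1/6, x = -1/7) (k+a-1)!/(a-1)! is a rising factorial (a)_k.
Term ratio: r(k) = -\frac{1}{7} * (k+1) (k+\frac{5}{4}) / [(k+2) (k+1)] - rational in k. x = -\frac{1}{7}; t_0 = -\frac{1}{6}; negate the roots.


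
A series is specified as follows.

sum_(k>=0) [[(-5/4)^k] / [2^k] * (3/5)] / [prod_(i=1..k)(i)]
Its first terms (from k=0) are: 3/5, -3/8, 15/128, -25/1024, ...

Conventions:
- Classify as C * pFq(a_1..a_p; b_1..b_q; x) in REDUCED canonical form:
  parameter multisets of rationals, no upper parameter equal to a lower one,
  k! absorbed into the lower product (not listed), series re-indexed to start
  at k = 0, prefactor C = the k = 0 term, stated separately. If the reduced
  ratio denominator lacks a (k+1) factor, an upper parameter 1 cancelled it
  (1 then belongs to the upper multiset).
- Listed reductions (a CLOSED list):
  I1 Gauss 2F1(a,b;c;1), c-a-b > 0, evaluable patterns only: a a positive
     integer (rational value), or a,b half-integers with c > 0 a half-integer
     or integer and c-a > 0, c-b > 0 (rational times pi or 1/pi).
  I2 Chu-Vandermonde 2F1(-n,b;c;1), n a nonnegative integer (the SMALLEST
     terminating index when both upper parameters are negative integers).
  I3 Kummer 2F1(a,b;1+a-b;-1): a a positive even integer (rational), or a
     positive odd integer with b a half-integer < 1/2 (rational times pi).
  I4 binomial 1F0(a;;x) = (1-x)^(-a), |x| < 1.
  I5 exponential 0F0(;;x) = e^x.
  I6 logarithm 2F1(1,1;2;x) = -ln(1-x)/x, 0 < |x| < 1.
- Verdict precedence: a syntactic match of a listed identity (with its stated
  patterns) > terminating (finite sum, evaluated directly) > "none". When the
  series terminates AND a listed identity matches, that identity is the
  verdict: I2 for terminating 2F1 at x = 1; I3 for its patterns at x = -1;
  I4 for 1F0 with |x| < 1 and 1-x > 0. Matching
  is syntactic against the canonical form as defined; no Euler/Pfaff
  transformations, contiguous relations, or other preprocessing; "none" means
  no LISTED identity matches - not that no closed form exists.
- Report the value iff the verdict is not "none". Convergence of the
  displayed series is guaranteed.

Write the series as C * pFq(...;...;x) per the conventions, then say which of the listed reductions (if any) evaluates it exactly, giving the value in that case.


Key observation: t_0 = 3/5 here, and the product of the first k integers (C = 3/5) is k!.
Consecutive-term ratio: r(k) = (-5/8) * 1 / [(k+1)] ; factor over Q: parameters, x = (-5/8), and C = 3/5.

The series (x = -5/8) is 0F0: upper {-}, lower {-}, prefactor 3/5. Verdict at x = -5/8: the I5 exponential reduction matches (the 0F0 exponential series at x = -5/8). Sum: (3/5) * e^(-5/8).


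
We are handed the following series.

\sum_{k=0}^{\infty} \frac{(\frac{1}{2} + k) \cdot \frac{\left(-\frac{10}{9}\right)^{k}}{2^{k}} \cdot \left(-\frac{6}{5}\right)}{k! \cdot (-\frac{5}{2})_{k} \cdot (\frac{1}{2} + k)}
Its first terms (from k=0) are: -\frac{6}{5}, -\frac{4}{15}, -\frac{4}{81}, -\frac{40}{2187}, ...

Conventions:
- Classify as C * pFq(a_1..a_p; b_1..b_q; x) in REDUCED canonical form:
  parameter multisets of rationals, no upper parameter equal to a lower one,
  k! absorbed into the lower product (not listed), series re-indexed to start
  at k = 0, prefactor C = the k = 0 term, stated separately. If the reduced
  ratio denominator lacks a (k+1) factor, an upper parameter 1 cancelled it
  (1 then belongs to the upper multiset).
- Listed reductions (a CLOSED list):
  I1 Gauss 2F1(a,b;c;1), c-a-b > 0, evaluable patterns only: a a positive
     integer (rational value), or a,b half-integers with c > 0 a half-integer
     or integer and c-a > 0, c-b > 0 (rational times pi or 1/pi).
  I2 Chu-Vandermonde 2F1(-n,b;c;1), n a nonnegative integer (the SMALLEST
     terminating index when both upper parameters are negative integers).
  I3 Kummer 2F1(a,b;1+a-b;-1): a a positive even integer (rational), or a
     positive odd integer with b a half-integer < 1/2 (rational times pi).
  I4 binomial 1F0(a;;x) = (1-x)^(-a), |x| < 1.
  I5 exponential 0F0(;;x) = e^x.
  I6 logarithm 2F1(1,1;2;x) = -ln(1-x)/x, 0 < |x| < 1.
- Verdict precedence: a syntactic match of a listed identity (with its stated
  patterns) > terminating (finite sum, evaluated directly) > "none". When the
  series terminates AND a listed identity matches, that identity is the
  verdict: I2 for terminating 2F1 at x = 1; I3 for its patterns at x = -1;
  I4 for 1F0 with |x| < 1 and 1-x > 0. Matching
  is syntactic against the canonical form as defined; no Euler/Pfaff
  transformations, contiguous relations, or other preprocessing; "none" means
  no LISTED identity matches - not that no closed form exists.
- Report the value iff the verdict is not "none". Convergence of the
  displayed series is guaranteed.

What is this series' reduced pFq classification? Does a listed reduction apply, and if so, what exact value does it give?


At argument -\frac{5}{9}: a 0F1 with upper {-}, lower {-\frac{5}{2}}, scaled by C = -\frac{6}{5}. Verdict: none. No listed pattern accepts 0F1(-; -\frac{5}{2}; -\frac{5}{9}).

Structural cue: t_0 = -\frac{6}{5} here, and striking the common factor k + 1/2 reduces the term (C = -6/5, x = -5/9).
Step ratio: r(k) = -\frac{5}{9} * 1 / [(k-\frac{5}{2}) (k+1)] - rational in k. x = -\frac{5}{9}; t_0 = -\frac{6}{5}; negate the roots.


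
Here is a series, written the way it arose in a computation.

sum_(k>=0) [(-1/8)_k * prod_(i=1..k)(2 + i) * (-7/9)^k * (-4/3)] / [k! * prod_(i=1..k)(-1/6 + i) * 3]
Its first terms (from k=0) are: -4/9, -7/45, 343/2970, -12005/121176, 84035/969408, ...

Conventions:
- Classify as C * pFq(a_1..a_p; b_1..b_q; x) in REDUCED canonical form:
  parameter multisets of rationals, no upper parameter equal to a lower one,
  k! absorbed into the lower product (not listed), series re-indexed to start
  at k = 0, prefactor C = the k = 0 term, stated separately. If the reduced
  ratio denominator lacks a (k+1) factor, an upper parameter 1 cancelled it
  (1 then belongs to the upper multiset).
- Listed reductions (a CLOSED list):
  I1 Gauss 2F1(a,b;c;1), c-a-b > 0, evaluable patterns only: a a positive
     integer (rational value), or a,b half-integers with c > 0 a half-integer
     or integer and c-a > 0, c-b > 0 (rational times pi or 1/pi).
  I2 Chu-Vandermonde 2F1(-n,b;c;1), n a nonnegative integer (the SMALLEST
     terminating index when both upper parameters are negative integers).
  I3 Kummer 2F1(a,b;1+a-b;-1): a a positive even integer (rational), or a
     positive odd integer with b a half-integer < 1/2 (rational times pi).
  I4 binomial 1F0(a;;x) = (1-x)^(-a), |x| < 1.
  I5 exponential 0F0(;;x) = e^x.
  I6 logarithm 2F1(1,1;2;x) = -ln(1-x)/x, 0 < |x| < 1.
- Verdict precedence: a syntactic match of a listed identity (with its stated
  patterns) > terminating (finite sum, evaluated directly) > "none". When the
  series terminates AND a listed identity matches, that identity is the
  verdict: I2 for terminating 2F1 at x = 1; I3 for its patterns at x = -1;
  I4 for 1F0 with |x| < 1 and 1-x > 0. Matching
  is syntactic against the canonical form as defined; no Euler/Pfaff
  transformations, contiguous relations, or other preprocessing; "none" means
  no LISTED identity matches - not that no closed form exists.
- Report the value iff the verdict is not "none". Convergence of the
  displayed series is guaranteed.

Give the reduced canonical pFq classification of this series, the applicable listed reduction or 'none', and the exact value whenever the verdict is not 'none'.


The series (x = -7/9) is 2F1: upper {-1/8, 3}, lower {5/6}, prefactor -4/9. Verdict: none - at argument -7/9 the multisets {-1/8, 3} ; {5/6} match no listed identity.

Key step: t_0 being -4/9, the constant factors (prefactor -4/9) combine into one prefactor.
Term ratio: r(k) = (-7/9) * (k-1/8) (k+3) / [(k+5/6) (k+1)] - poly over poly, x = (-7/9) from leading terms; C = -4/9 at k = 0.


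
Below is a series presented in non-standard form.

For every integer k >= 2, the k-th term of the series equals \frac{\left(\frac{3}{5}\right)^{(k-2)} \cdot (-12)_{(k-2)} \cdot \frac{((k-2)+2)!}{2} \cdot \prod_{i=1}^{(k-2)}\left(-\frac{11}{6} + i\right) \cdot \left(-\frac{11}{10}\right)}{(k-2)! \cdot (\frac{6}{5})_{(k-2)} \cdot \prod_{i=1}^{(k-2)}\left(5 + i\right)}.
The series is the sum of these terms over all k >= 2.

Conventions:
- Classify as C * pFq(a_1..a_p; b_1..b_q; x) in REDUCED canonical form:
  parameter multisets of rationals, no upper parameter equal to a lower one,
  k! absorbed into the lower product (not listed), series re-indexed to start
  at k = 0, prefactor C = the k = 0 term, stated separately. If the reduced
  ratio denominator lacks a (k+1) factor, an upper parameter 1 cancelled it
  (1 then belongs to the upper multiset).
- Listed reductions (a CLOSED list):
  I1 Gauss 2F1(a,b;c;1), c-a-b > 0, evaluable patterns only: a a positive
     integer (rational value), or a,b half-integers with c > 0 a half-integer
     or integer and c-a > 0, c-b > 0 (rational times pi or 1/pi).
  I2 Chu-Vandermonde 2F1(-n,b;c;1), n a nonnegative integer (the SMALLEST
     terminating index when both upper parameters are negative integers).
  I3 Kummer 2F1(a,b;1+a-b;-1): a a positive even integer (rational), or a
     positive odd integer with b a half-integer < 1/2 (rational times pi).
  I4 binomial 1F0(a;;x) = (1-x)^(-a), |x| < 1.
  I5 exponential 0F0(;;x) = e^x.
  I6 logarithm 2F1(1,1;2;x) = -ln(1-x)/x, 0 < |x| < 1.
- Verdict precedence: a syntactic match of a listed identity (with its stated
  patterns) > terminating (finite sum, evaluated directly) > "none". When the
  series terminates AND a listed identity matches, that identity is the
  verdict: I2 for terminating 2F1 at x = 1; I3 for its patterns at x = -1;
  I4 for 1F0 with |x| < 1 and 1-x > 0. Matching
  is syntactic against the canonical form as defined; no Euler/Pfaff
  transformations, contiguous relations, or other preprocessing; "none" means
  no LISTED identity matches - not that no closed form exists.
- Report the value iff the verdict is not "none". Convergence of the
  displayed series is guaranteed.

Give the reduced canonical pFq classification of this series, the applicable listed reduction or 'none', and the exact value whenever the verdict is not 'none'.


Structural cue: t_0 = -\frac{11}{10} here, and the running product (C = -11/10) telescopes to a rising factorial.
Term ratio: r(k) = \frac{3}{5} * (k-12) (k-\frac{5}{6}) (k+3) / [(k+\frac{6}{5}) (k+6) (k+1)] - poly over poly, x = \frac{3}{5} from leading terms; C = -\frac{11}{10} at k = 0.

This is -\frac{11}{10} * 3F2(-12, -\frac{5}{6}, 3; \frac{6}{5}, 6; \frac{3}{5}) in reduced canonical form. Verdict: terminating - upper -12 stops the sum at k = 12; the 13 terms are added exactly. Its exact value is -\frac{448586489178393933919}{125371488604614819840}.
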